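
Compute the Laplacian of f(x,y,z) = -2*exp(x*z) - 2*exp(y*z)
-2*x**2*exp(x*z) - 2*y**2*exp(y*z) - 2*z**2*exp(x*z) - 2*z**2*exp(y*z)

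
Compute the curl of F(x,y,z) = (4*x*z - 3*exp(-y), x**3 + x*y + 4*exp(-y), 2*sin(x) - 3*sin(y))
(-3*cos(y), 4*x - 2*cos(x), 3*x**2 + y - 3*exp(-y))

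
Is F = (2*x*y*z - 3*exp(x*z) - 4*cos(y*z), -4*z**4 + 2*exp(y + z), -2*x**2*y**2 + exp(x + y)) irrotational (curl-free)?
No, ∇×F = (-4*x**2*y + 16*z**3 + exp(x + y) - 2*exp(y + z), 4*x*y**2 + 2*x*y - 3*x*exp(x*z) + 4*y*sin(y*z) - exp(x + y), -2*z*(x + 2*sin(y*z)))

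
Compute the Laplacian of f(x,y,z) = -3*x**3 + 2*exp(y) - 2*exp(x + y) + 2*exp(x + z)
-18*x + 2*exp(y) - 4*exp(x + y) + 4*exp(x + z)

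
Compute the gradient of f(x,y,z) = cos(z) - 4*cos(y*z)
(0, 4*z*sin(y*z), 4*y*sin(y*z) - sin(z))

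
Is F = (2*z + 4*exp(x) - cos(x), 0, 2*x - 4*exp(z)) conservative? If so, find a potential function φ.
Yes, F is conservative. φ = 2*x*z + 4*exp(x) - 4*exp(z) - sin(x)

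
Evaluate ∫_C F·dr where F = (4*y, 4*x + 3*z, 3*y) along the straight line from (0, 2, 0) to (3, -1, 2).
-18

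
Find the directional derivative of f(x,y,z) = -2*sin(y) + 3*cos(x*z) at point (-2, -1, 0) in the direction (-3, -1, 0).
sqrt(10)*cos(1)/5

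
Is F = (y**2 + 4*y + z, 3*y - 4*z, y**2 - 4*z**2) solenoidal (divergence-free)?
No, ∇·F = 3 - 8*z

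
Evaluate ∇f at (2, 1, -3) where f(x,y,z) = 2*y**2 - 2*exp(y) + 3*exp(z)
(0, 4 - 2*E, 3*exp(-3))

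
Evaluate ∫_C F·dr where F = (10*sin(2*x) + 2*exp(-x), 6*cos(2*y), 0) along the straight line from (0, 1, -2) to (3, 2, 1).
-5*cos(6) - 3*sin(2) + 3*sin(4) - 2*exp(-3) + 7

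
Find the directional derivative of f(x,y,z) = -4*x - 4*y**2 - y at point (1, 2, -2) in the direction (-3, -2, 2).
46*sqrt(17)/17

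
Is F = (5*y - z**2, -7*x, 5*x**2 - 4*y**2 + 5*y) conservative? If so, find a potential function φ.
No, ∇×F = (5 - 8*y, -10*x - 2*z, -12) ≠ 0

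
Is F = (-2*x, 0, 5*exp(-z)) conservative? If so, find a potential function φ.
Yes, F is conservative. φ = -x**2 - 5*exp(-z)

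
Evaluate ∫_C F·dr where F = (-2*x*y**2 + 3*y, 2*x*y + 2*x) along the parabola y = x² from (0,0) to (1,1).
14/5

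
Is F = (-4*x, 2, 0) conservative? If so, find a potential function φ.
Yes, F is conservative. φ = -2*x**2 + 2*y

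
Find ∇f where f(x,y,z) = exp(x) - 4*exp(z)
(exp(x), 0, -4*exp(z))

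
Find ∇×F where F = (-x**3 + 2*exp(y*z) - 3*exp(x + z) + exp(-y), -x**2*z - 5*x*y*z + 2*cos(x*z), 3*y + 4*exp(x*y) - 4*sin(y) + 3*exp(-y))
(x**2 + 5*x*y + 4*x*exp(x*y) + 2*x*sin(x*z) - 4*cos(y) + 3 - 3*exp(-y), -4*y*exp(x*y) + 2*y*exp(y*z) - 3*exp(x + z), (-z*(2*x + 5*y + 2*exp(y*z) + 2*sin(x*z))*exp(y) + 1)*exp(-y))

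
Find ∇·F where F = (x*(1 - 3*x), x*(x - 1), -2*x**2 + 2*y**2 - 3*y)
1 - 6*x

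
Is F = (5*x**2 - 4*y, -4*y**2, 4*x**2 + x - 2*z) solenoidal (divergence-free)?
No, ∇·F = 10*x - 8*y - 2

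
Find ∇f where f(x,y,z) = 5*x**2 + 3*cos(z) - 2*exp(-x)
(10*x + 2*exp(-x), 0, -3*sin(z))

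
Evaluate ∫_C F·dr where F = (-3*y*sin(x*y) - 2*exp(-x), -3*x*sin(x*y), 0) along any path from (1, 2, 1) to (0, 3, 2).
-2*exp(-1) - 3*cos(2) + 5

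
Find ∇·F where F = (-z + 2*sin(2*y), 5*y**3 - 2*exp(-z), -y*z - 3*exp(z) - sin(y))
15*y**2 - y - 3*exp(z)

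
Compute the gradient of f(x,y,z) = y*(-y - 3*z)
(0, -2*y - 3*z, -3*y)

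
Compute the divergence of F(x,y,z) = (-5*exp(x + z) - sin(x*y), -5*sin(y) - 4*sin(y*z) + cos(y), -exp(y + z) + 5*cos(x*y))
-y*cos(x*y) - 4*z*cos(y*z) - 5*exp(x + z) - exp(y + z) - sin(y) - 5*cos(y)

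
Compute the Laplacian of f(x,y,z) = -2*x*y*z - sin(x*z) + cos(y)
x**2*sin(x*z) + z**2*sin(x*z) - cos(y)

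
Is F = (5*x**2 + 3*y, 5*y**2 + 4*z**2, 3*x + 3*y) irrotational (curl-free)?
No, ∇×F = (3 - 8*z, -3, -3)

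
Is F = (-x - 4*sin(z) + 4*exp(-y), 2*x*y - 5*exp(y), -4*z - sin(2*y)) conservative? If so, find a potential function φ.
No, ∇×F = (-2*cos(2*y), -4*cos(z), 2*y + 4*exp(-y)) ≠ 0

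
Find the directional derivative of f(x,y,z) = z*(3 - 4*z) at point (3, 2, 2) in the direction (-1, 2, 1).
-13*sqrt(6)/6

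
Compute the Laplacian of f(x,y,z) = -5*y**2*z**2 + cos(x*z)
-x**2*cos(x*z) - 10*y**2 - z**2*cos(x*z) - 10*z**2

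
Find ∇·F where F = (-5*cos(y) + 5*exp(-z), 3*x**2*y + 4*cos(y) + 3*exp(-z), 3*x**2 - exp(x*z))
3*x**2 - x*exp(x*z) - 4*sin(y)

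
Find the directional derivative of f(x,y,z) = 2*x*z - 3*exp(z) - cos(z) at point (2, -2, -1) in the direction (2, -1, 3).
sqrt(14)*(-9 - 3*E*sin(1) + 8*E)*exp(-1)/14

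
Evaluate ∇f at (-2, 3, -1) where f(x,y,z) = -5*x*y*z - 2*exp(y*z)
(15, -10 + 2*exp(-3), 30 - 6*exp(-3))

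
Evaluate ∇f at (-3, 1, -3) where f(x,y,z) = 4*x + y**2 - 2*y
(4, 0, 0)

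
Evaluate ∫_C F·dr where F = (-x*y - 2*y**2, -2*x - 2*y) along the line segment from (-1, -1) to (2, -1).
-9/2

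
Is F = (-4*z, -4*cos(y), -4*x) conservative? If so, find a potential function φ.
Yes, F is conservative. φ = -4*x*z - 4*sin(y)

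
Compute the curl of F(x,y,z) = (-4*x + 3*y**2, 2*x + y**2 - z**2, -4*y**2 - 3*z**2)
(-8*y + 2*z, 0, 2 - 6*y)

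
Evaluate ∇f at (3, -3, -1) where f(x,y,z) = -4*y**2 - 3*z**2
(0, 24, 6)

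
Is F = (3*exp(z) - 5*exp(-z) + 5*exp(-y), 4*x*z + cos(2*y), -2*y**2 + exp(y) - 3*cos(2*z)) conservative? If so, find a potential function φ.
No, ∇×F = (-4*x - 4*y + exp(y), 3*exp(z) + 5*exp(-z), 4*z + 5*exp(-y)) ≠ 0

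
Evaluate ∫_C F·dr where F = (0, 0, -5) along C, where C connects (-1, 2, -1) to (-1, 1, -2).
5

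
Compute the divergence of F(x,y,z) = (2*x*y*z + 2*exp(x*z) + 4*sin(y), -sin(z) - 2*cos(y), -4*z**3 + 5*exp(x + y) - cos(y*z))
2*y*z + y*sin(y*z) - 12*z**2 + 2*z*exp(x*z) + 2*sin(y)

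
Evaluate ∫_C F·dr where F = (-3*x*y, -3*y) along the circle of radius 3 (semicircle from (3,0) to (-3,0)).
0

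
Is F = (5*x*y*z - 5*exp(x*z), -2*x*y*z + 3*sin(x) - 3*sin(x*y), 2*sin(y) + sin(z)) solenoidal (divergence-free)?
No, ∇·F = -2*x*z - 3*x*cos(x*y) + 5*y*z - 5*z*exp(x*z) + cos(z)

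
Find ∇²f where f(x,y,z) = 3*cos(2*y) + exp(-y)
-12*cos(2*y) + exp(-y)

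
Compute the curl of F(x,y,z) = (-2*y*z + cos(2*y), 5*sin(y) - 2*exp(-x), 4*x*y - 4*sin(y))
(4*x - 4*cos(y), -6*y, 2*z + 2*sin(2*y) + 2*exp(-x))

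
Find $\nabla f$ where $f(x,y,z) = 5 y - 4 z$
(0, 5, -4)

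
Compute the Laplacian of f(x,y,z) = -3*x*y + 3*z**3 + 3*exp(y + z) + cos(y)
18*z + 6*exp(y + z) - cos(y)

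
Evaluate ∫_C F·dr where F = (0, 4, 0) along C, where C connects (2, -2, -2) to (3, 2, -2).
16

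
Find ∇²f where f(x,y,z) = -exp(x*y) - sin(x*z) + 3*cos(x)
-x**2*exp(x*y) + x**2*sin(x*z) - y**2*exp(x*y) + z**2*sin(x*z) - 3*cos(x)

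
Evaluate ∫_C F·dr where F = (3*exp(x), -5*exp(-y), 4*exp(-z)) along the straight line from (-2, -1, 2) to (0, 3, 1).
-5*E - 4*exp(-1) + exp(-2) + 5*exp(-3) + 3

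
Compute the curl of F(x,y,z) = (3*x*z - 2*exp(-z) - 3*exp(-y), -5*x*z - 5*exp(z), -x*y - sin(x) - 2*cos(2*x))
(4*x + 5*exp(z), 3*x + y - 4*sin(2*x) + cos(x) + 2*exp(-z), -5*z - 3*exp(-y))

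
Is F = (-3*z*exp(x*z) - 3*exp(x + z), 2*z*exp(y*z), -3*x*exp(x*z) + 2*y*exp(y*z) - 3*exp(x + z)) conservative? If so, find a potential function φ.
Yes, F is conservative. φ = -3*exp(x*z) + 2*exp(y*z) - 3*exp(x + z)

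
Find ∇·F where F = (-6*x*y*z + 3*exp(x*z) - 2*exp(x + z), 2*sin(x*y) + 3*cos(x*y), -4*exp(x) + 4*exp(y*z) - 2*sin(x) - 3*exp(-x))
-3*x*sin(x*y) + 2*x*cos(x*y) - 6*y*z + 4*y*exp(y*z) + 3*z*exp(x*z) - 2*exp(x + z)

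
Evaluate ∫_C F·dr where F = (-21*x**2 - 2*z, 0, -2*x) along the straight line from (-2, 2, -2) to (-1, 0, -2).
-45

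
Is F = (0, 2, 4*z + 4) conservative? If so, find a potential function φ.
Yes, F is conservative. φ = 2*y + 2*z**2 + 4*z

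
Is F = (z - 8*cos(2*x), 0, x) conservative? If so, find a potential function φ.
Yes, F is conservative. φ = x*z - 4*sin(2*x)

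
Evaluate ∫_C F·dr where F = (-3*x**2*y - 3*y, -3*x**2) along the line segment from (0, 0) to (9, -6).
7695/2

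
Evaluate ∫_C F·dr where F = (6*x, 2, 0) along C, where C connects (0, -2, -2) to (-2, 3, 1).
22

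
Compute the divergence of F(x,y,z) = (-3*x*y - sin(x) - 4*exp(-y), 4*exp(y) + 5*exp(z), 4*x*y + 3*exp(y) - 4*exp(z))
-3*y + 4*exp(y) - 4*exp(z) - cos(x)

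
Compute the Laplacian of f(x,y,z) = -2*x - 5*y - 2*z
0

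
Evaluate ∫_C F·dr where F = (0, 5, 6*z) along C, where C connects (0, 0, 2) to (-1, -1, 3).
10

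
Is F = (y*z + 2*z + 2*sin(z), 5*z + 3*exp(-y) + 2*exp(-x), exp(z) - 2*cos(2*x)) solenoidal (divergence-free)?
No, ∇·F = exp(z) - 3*exp(-y)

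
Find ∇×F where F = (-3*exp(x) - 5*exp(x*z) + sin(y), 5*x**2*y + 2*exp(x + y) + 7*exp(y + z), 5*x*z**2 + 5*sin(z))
(-7*exp(y + z), -5*x*exp(x*z) - 5*z**2, 10*x*y + 2*exp(x + y) - cos(y))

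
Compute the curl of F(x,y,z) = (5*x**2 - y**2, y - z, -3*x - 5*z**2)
(1, 3, 2*y)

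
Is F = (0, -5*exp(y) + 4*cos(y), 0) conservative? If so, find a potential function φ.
Yes, F is conservative. φ = -5*exp(y) + 4*sin(y)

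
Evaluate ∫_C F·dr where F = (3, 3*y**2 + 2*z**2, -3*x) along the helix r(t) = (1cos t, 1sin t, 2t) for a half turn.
-16*pi - 6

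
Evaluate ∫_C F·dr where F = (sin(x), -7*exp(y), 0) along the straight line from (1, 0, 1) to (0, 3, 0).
-7*exp(3) + cos(1) + 6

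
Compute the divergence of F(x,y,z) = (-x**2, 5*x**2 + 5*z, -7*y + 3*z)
3 - 2*x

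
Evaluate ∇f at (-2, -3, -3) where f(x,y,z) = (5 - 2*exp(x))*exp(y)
(-2*exp(-5), (-2 + 5*exp(2))*exp(-5), 0)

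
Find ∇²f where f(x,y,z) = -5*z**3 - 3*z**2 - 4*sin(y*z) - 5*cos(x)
4*y**2*sin(y*z) + 4*z**2*sin(y*z) - 30*z + 5*cos(x) - 6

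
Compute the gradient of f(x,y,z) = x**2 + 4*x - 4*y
(2*x + 4, -4, 0)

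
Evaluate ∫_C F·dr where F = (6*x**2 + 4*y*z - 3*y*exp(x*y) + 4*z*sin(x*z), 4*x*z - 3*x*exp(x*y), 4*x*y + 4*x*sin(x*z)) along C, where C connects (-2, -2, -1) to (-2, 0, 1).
13 + 3*exp(4)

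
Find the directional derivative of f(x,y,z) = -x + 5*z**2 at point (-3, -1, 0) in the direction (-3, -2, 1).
3*sqrt(14)/14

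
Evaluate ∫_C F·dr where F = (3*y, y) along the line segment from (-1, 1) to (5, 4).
105/2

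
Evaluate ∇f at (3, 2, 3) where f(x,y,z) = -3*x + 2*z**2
(-3, 0, 12)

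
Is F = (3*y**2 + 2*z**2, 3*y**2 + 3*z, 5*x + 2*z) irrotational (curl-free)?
No, ∇×F = (-3, 4*z - 5, -6*y)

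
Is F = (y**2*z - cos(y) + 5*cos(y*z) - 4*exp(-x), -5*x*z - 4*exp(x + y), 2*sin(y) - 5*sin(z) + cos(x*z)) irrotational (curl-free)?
No, ∇×F = (5*x + 2*cos(y), y**2 - 5*y*sin(y*z) + z*sin(x*z), -2*y*z + 5*z*sin(y*z) - 5*z - 4*exp(x + y) - sin(y))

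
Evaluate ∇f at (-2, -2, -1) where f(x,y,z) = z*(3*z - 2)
(0, 0, -8)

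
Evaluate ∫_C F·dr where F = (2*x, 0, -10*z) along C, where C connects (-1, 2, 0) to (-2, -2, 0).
3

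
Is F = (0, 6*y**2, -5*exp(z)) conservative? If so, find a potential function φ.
Yes, F is conservative. φ = 2*y**3 - 5*exp(z)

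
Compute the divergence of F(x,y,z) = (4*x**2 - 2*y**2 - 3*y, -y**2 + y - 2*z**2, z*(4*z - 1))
8*x - 2*y + 8*z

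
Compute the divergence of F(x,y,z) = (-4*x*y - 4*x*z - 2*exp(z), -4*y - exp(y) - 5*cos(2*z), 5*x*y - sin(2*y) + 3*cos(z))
-4*y - 4*z - exp(y) - 3*sin(z) - 4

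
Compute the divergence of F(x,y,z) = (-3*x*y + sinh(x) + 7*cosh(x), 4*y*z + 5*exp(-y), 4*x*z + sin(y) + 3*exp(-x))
4*x - 3*y + 4*z + 7*sinh(x) + cosh(x) - 5*exp(-y)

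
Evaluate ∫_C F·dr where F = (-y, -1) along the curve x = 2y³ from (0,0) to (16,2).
-26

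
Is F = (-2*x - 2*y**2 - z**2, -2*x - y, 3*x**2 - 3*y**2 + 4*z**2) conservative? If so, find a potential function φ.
No, ∇×F = (-6*y, -6*x - 2*z, 4*y - 2) ≠ 0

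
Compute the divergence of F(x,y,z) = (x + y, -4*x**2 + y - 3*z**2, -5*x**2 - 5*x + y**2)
2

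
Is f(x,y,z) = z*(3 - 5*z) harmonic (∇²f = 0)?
No, ∇²f = -10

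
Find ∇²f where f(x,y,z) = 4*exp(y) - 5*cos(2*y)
4*exp(y) + 20*cos(2*y)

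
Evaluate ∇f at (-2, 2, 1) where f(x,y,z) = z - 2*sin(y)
(0, -2*cos(2), 1)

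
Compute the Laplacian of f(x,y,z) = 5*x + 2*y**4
24*y**2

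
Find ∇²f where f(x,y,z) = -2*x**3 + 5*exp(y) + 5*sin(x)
-12*x + 5*exp(y) - 5*sin(x)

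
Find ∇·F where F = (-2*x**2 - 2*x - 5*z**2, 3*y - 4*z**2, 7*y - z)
-4*x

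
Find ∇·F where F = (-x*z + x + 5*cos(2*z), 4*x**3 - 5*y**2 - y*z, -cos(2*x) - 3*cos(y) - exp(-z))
-10*y - 2*z + 1 + exp(-z)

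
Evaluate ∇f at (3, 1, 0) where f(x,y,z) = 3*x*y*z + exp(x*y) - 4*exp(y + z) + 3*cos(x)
(-3*sin(3) + exp(3), E*(-4 + 3*exp(2)), 9 - 4*E)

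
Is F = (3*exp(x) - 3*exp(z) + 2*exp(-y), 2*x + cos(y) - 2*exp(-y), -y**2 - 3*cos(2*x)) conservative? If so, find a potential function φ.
No, ∇×F = (-2*y, -3*exp(z) - 6*sin(2*x), 2 + 2*exp(-y)) ≠ 0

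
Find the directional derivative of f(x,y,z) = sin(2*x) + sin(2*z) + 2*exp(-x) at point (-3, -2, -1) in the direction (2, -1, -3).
sqrt(14)*(-2*exp(3) - 3*cos(2) + 2*cos(6))/7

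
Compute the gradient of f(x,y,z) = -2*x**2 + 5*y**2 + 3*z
(-4*x, 10*y, 3)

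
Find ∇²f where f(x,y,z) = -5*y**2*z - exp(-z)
-10*z - exp(-z)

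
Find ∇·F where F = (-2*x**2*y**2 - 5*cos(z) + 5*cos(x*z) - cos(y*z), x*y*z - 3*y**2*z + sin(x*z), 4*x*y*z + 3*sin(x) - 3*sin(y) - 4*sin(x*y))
-4*x*y**2 + 4*x*y + x*z - 6*y*z - 5*z*sin(x*z)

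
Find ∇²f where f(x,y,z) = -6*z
0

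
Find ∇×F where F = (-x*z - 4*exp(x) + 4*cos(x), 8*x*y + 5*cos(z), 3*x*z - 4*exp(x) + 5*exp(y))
(5*exp(y) + 5*sin(z), -x - 3*z + 4*exp(x), 8*y)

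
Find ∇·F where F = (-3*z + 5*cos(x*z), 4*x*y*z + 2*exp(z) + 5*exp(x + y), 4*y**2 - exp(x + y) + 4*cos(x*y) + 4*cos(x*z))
4*x*z - 4*x*sin(x*z) - 5*z*sin(x*z) + 5*exp(x + y)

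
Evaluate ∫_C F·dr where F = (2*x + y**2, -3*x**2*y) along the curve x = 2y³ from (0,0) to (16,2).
-448/5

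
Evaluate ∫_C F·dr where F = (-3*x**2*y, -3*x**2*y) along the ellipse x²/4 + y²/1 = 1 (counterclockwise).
6*pi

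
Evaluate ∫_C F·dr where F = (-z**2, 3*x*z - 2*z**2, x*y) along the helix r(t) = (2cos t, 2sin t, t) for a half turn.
-8 + 8*pi + 5*pi**2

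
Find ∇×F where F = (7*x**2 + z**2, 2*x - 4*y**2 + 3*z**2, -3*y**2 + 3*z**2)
(-6*y - 6*z, 2*z, 2)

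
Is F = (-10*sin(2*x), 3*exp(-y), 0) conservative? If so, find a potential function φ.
Yes, F is conservative. φ = 5*cos(2*x) - 3*exp(-y)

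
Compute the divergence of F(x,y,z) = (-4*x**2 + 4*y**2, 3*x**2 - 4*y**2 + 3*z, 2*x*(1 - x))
-8*x - 8*y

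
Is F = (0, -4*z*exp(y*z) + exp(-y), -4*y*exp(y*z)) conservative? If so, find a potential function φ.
Yes, F is conservative. φ = -4*exp(y*z) - exp(-y)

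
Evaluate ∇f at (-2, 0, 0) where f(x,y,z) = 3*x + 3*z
(3, 0, 3)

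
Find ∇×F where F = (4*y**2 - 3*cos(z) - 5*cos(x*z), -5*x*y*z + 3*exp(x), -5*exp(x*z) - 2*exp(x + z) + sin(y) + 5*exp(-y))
(5*x*y + cos(y) - 5*exp(-y), 5*x*sin(x*z) + 5*z*exp(x*z) + 2*exp(x + z) + 3*sin(z), -5*y*z - 8*y + 3*exp(x))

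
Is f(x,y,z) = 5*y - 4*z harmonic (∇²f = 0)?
Yes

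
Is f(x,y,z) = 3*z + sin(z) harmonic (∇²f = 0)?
No, ∇²f = -sin(z)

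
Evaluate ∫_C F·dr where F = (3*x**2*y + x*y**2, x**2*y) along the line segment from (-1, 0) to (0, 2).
1/2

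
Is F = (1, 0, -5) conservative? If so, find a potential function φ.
Yes, F is conservative. φ = x - 5*z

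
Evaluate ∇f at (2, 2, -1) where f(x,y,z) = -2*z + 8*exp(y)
(0, 8*exp(2), -2)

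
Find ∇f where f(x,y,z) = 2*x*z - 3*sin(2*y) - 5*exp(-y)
(2*z, -6*cos(2*y) + 5*exp(-y), 2*x)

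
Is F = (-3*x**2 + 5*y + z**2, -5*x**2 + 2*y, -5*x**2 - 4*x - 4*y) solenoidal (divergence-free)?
No, ∇·F = 2 - 6*x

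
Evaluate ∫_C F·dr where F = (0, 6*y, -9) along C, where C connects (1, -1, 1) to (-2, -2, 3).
-9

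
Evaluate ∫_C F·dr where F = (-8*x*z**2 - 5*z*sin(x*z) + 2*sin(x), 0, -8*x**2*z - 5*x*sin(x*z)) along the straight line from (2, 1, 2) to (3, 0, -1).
3*cos(3) + 2*cos(2) - 5*cos(4) + 28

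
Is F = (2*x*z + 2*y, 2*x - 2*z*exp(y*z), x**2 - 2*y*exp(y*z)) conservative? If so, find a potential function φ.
Yes, F is conservative. φ = x**2*z + 2*x*y - 2*exp(y*z)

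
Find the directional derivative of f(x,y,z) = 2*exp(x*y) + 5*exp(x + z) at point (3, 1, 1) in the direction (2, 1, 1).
5*sqrt(6)*(2 + 3*E)*exp(3)/6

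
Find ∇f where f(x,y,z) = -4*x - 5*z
(-4, 0, -5)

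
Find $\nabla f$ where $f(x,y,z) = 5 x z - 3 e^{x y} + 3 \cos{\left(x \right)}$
(-3*y*exp(x*y) + 5*z - 3*sin(x), -3*x*exp(x*y), 5*x)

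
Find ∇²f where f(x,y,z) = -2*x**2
-4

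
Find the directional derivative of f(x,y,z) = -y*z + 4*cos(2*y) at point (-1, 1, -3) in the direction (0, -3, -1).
4*sqrt(10)*(-1 + 3*sin(2))/5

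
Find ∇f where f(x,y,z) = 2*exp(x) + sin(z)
(2*exp(x), 0, cos(z))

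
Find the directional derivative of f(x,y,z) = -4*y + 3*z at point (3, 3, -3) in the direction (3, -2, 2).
14*sqrt(17)/17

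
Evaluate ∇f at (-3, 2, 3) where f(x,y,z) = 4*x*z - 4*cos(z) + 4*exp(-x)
(12 - 4*exp(3), 0, -12 + 4*sin(3))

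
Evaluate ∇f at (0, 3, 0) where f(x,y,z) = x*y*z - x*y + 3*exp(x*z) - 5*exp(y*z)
(-3, 0, -15)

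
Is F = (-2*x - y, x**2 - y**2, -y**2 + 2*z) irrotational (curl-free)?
No, ∇×F = (-2*y, 0, 2*x + 1)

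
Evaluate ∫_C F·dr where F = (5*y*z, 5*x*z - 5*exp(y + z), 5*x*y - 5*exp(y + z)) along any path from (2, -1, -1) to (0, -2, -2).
-10 - 5*exp(-4) + 5*exp(-2)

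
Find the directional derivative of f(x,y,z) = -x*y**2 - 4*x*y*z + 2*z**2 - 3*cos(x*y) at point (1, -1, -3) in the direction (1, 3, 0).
sqrt(10)*(29 - 6*sin(1))/10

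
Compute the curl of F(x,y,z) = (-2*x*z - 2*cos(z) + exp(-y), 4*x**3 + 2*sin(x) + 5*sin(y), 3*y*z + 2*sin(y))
(3*z + 2*cos(y), -2*x + 2*sin(z), 12*x**2 + 2*cos(x) + exp(-y))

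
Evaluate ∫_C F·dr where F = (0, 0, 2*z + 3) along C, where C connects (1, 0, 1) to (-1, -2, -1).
-6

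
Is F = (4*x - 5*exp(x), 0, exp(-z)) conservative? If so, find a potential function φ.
Yes, F is conservative. φ = 2*x**2 - 5*exp(x) - exp(-z)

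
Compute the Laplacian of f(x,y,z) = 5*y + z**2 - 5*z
2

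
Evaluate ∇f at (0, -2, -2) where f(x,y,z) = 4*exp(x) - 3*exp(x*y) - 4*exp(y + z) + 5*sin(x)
(15, -4*exp(-4), -4*exp(-4))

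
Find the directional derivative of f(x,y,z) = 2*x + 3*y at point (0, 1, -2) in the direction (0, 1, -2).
3*sqrt(5)/5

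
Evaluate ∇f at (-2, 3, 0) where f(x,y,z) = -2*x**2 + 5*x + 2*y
(13, 2, 0)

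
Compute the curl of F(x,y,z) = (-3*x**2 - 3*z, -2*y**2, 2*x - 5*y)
(-5, -5, 0)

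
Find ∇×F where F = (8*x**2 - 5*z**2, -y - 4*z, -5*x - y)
(3, 5 - 10*z, 0)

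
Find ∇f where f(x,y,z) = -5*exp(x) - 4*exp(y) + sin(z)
(-5*exp(x), -4*exp(y), cos(z))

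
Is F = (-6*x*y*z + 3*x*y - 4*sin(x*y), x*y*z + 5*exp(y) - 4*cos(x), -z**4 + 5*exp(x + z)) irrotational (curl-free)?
No, ∇×F = (-x*y, -6*x*y - 5*exp(x + z), 6*x*z + 4*x*cos(x*y) - 3*x + y*z + 4*sin(x))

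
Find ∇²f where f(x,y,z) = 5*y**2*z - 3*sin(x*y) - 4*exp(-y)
3*x**2*sin(x*y) + 3*y**2*sin(x*y) + 10*z - 4*exp(-y)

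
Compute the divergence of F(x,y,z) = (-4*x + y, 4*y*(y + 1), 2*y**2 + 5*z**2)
8*y + 10*z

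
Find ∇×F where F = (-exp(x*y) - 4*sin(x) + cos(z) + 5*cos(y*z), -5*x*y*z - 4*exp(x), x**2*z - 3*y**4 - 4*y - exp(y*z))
(5*x*y - 12*y**3 - z*exp(y*z) - 4, -2*x*z - 5*y*sin(y*z) - sin(z), x*exp(x*y) - 5*y*z + 5*z*sin(y*z) - 4*exp(x))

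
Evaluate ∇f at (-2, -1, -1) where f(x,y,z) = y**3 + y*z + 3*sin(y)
(0, 3*cos(1) + 2, -1)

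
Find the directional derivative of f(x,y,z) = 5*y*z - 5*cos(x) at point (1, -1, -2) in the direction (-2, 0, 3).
-5*sqrt(13)*(2*sin(1) + 3)/13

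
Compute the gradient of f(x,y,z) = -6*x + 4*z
(-6, 0, 4)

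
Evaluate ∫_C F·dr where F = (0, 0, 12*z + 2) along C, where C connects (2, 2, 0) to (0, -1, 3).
60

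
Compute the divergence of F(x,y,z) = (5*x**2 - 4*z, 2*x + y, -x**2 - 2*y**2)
10*x + 1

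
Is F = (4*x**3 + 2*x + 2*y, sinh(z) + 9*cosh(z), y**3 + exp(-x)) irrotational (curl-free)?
No, ∇×F = (3*y**2 - 9*sinh(z) - cosh(z), exp(-x), -2)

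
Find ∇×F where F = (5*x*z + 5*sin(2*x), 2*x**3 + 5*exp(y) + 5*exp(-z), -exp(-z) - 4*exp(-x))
(5*exp(-z), 5*x - 4*exp(-x), 6*x**2)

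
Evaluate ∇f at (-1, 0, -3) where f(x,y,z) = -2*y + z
(0, -2, 1)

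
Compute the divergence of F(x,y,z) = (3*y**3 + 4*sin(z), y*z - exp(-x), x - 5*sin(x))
z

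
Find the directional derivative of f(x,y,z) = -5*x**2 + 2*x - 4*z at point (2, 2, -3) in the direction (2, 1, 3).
-24*sqrt(14)/7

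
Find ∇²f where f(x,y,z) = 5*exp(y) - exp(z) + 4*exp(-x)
5*exp(y) - exp(z) + 4*exp(-x)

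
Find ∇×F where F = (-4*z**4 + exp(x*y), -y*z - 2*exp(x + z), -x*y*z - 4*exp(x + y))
(-x*z + y - 4*exp(x + y) + 2*exp(x + z), y*z - 16*z**3 + 4*exp(x + y), -x*exp(x*y) - 2*exp(x + z))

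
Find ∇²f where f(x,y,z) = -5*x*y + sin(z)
-sin(z)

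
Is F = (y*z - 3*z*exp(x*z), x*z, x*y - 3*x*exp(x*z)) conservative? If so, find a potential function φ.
Yes, F is conservative. φ = x*y*z - 3*exp(x*z)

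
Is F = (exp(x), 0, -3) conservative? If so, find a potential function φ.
Yes, F is conservative. φ = -3*z + exp(x)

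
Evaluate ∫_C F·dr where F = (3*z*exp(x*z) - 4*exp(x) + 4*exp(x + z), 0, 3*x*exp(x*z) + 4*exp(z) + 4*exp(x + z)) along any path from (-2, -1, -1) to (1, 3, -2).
(-3*exp(5) - 4*exp(4) - 4 + 11*E)*exp(-3)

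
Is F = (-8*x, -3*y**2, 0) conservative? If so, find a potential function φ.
Yes, F is conservative. φ = -4*x**2 - y**3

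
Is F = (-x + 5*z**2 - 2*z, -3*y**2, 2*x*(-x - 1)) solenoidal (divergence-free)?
No, ∇·F = -6*y - 1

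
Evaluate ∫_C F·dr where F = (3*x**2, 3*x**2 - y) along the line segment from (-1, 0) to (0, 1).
3/2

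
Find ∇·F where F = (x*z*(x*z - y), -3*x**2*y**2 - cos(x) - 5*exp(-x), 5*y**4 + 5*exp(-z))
-6*x**2*y + 2*x*z**2 - y*z - 5*exp(-z)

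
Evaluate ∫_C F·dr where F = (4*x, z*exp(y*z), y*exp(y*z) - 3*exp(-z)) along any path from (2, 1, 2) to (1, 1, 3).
-exp(2) - 6 - 3*exp(-2) + 3*exp(-3) + exp(3)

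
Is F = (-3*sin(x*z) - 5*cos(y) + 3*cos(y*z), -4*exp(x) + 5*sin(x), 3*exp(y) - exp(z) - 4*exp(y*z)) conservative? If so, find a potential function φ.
No, ∇×F = (-4*z*exp(y*z) + 3*exp(y), -3*x*cos(x*z) - 3*y*sin(y*z), 3*z*sin(y*z) - 4*exp(x) - 5*sin(y) + 5*cos(x)) ≠ 0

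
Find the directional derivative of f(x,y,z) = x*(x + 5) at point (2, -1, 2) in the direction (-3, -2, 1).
-27*sqrt(14)/14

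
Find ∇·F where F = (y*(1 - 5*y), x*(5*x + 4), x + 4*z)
4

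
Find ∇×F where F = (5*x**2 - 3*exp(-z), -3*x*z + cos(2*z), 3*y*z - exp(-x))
(3*x + 3*z + 2*sin(2*z), 3*exp(-z) - exp(-x), -3*z)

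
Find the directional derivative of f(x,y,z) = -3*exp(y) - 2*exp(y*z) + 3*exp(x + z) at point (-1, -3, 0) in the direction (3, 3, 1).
3*sqrt(19)*(-3 + 2*(2 + E)*exp(2))*exp(-3)/19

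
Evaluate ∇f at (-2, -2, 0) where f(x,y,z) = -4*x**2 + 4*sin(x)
(4*cos(2) + 16, 0, 0)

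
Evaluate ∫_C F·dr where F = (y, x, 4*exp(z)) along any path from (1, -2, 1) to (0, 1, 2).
-4*E + 2 + 4*exp(2)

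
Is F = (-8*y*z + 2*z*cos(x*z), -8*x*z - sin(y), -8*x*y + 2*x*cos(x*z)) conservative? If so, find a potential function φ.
Yes, F is conservative. φ = -8*x*y*z + 2*sin(x*z) + cos(y)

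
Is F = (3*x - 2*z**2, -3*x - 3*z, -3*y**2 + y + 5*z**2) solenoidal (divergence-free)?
No, ∇·F = 10*z + 3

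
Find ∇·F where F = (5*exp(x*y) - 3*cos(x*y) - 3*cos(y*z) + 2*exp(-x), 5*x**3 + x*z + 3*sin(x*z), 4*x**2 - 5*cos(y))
5*y*exp(x*y) + 3*y*sin(x*y) - 2*exp(-x)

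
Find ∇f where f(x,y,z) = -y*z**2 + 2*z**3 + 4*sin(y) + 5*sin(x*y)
(5*y*cos(x*y), 5*x*cos(x*y) - z**2 + 4*cos(y), 2*z*(-y + 3*z))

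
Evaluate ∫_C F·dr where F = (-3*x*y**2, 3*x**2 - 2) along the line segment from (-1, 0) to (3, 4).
-108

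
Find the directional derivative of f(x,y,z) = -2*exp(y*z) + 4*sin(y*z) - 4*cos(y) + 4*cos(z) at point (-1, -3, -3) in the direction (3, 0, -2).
4*sqrt(13)*(-3*exp(9) + 6*cos(9) - 2*sin(3))/13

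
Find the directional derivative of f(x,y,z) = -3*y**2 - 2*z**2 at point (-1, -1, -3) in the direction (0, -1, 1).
3*sqrt(2)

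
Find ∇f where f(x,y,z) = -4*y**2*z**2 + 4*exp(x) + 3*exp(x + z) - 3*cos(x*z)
(3*z*sin(x*z) + 4*exp(x) + 3*exp(x + z), -8*y*z**2, 3*x*sin(x*z) - 8*y**2*z + 3*exp(x + z))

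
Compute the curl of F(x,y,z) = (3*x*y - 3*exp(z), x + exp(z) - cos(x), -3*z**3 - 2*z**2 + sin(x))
(-exp(z), -3*exp(z) - cos(x), -3*x + sin(x) + 1)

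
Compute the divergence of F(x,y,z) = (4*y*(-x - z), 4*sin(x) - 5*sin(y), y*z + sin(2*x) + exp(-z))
-3*y - 5*cos(y) - exp(-z)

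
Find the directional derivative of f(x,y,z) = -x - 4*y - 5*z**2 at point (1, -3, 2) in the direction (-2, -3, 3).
-23*sqrt(22)/11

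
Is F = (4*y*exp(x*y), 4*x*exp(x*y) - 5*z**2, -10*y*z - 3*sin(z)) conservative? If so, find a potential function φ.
Yes, F is conservative. φ = -5*y*z**2 + 4*exp(x*y) + 3*cos(z)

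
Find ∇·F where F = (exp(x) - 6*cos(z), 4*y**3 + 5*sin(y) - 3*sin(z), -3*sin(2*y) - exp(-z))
12*y**2 + exp(x) + 5*cos(y) + exp(-z)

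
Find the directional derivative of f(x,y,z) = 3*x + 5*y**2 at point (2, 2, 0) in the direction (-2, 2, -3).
2*sqrt(17)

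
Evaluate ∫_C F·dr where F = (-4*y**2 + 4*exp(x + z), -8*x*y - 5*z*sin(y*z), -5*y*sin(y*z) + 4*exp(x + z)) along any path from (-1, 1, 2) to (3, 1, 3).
-16 - 4*E + 5*cos(3) - 5*cos(2) + 4*exp(6)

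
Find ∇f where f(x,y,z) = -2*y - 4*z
(0, -2, -4)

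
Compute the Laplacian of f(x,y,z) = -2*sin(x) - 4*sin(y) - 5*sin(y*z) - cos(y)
5*y**2*sin(y*z) + 5*z**2*sin(y*z) + 2*sin(x) + 4*sin(y) + cos(y)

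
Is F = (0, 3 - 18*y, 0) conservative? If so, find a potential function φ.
Yes, F is conservative. φ = 3*y*(1 - 3*y)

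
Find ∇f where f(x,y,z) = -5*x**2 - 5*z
(-10*x, 0, -5)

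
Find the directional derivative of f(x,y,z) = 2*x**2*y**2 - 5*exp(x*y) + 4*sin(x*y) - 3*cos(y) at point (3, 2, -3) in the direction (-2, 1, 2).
-8 - 4*cos(6)/3 + sin(2) + 5*exp(6)/3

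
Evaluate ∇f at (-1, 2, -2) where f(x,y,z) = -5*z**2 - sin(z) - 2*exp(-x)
(2*E, 0, 20 - cos(2))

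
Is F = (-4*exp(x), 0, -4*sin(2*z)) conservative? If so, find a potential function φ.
Yes, F is conservative. φ = -4*exp(x) + 2*cos(2*z)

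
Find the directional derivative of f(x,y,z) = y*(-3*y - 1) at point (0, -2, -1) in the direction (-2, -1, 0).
-11*sqrt(5)/5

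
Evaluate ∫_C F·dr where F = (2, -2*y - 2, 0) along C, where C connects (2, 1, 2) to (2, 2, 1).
-5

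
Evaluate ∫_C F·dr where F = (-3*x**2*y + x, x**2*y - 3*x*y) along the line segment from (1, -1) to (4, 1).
-13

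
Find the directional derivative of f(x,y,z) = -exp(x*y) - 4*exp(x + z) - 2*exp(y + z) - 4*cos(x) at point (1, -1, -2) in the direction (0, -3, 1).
sqrt(10)*(4 - exp(2))*exp(-3)/10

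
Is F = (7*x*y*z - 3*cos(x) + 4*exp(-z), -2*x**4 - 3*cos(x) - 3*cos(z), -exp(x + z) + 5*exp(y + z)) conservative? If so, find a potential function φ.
No, ∇×F = (5*exp(y + z) - 3*sin(z), 7*x*y + exp(x + z) - 4*exp(-z), -8*x**3 - 7*x*z + 3*sin(x)) ≠ 0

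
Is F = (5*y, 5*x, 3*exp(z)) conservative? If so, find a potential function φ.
Yes, F is conservative. φ = 5*x*y + 3*exp(z)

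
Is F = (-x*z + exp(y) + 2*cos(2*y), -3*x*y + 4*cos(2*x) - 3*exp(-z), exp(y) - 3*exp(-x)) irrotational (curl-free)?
No, ∇×F = (exp(y) - 3*exp(-z), -x - 3*exp(-x), -3*y - exp(y) - 8*sin(2*x) + 4*sin(2*y))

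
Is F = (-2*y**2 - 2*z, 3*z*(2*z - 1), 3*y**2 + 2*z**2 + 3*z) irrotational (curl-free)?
No, ∇×F = (6*y - 12*z + 3, -2, 4*y)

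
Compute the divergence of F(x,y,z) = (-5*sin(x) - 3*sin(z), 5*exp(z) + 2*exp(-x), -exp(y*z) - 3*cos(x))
-y*exp(y*z) - 5*cos(x)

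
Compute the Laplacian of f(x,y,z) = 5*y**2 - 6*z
10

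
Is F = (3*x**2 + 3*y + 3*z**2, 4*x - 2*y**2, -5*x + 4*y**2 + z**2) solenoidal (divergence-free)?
No, ∇·F = 6*x - 4*y + 2*z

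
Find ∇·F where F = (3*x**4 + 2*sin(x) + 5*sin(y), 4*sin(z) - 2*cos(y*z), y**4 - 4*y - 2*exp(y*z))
12*x**3 - 2*y*exp(y*z) + 2*z*sin(y*z) + 2*cos(x)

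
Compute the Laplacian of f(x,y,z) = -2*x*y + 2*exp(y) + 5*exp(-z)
2*exp(y) + 5*exp(-z)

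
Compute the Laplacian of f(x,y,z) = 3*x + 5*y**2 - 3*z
10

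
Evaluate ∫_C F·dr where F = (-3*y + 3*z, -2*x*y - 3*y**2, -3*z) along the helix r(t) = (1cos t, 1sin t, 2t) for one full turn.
3*pi*(5 - 8*pi)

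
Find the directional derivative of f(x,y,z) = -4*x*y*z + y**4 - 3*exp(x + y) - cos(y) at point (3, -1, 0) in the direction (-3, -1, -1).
sqrt(11)*(-8 + sin(1) + 12*exp(2))/11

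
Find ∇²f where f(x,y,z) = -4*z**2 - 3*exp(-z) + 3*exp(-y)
-8 - 3*exp(-z) + 3*exp(-y)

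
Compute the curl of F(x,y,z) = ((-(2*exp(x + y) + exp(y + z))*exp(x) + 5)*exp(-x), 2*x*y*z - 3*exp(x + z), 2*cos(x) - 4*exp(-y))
(-2*x*y + 3*exp(x + z) + 4*exp(-y), -exp(y + z) + 2*sin(x), 2*y*z + 2*exp(x + y) - 3*exp(x + z) + exp(y + z))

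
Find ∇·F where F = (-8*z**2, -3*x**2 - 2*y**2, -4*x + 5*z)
5 - 4*y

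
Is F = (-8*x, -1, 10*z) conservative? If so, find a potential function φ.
Yes, F is conservative. φ = -4*x**2 - y + 5*z**2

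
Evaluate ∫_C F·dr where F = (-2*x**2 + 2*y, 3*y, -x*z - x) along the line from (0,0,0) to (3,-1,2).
-53/2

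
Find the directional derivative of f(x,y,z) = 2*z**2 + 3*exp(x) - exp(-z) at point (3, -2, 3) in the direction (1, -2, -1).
sqrt(6)*(-12*exp(3) - 1 + 3*exp(6))*exp(-3)/6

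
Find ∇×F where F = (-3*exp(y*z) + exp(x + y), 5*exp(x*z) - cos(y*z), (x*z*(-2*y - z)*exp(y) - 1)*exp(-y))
(-2*x*z - 5*x*exp(x*z) - y*sin(y*z) + exp(-y), -3*y*exp(y*z) + z*(2*y + z), 5*z*exp(x*z) + 3*z*exp(y*z) - exp(x + y))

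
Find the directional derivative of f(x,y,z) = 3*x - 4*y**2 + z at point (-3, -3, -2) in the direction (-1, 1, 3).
24*sqrt(11)/11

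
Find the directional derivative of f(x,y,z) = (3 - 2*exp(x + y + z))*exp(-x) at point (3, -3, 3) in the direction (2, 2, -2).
-sqrt(3)*exp(-3)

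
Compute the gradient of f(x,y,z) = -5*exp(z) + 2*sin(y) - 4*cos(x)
(4*sin(x), 2*cos(y), -5*exp(z))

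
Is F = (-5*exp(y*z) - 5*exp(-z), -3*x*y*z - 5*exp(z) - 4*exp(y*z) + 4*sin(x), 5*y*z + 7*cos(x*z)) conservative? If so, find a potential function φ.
No, ∇×F = (3*x*y + 4*y*exp(y*z) + 5*z + 5*exp(z), -5*y*exp(y*z) + 7*z*sin(x*z) + 5*exp(-z), -3*y*z + 5*z*exp(y*z) + 4*cos(x)) ≠ 0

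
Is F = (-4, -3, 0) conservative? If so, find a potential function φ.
Yes, F is conservative. φ = -4*x - 3*y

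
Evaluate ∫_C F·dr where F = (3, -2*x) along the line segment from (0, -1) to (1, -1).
3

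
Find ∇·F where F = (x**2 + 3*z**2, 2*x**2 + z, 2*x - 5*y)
2*x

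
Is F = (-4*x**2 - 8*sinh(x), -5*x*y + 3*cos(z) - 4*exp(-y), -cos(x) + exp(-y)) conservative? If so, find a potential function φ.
No, ∇×F = (3*sin(z) - exp(-y), -sin(x), -5*y) ≠ 0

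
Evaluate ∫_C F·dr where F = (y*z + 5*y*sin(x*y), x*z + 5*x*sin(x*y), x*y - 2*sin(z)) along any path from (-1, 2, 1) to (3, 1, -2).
-4 + 7*cos(2) - 2*cos(1) - 5*cos(3)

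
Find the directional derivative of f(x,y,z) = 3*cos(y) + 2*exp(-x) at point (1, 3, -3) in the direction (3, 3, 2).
-3*sqrt(22)*(3*E*sin(3) + 2)*exp(-1)/22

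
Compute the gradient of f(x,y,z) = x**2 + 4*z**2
(2*x, 0, 8*z)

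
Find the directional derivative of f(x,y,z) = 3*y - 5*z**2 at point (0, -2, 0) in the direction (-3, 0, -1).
0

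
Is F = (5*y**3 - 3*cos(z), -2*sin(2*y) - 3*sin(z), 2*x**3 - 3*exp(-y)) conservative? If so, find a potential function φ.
No, ∇×F = (3*cos(z) + 3*exp(-y), -6*x**2 + 3*sin(z), -15*y**2) ≠ 0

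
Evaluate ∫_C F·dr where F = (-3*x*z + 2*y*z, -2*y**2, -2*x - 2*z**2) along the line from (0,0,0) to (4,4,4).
-368/3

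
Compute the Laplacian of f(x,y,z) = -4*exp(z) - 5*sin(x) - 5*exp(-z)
-4*exp(z) + 5*sin(x) - 5*exp(-z)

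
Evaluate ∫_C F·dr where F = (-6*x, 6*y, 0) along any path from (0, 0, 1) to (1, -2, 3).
9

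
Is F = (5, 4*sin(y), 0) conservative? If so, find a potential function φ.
Yes, F is conservative. φ = 5*x - 4*cos(y)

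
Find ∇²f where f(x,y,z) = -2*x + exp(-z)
exp(-z)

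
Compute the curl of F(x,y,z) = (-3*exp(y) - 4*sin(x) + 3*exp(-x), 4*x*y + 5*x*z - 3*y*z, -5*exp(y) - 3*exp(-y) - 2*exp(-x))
(-5*x + 3*y - 5*exp(y) + 3*exp(-y), -2*exp(-x), 4*y + 5*z + 3*exp(y))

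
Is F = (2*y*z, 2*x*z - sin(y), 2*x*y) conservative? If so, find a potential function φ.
Yes, F is conservative. φ = 2*x*y*z + cos(y)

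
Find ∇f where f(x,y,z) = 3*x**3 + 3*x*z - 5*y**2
(9*x**2 + 3*z, -10*y, 3*x)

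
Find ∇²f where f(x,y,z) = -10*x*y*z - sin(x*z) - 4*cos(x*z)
(x**2 + z**2)*(sin(x*z) + 4*cos(x*z))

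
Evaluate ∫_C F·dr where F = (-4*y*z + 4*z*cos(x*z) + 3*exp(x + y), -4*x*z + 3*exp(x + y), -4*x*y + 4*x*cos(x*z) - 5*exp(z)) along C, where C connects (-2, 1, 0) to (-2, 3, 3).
-5*exp(3) - 3*exp(-1) - 4*sin(6) + 3*E + 77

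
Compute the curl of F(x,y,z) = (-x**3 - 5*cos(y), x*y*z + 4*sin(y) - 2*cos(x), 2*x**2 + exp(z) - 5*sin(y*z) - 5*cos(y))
(-x*y - 5*z*cos(y*z) + 5*sin(y), -4*x, y*z + 2*sin(x) - 5*sin(y))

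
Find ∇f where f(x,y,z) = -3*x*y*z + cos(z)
(-3*y*z, -3*x*z, -3*x*y - sin(z))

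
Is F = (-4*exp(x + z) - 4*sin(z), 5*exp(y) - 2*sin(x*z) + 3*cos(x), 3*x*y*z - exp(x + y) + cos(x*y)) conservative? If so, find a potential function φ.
No, ∇×F = (3*x*z - x*sin(x*y) + 2*x*cos(x*z) - exp(x + y), -3*y*z + y*sin(x*y) + exp(x + y) - 4*exp(x + z) - 4*cos(z), -2*z*cos(x*z) - 3*sin(x)) ≠ 0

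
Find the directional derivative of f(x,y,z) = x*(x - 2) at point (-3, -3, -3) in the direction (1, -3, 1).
-8*sqrt(11)/11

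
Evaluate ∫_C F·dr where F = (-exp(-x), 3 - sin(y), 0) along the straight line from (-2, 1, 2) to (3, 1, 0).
(1 - exp(5))*exp(-3)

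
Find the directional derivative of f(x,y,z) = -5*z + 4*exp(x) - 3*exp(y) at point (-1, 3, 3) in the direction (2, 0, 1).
sqrt(5)*(8/5 - E)*exp(-1)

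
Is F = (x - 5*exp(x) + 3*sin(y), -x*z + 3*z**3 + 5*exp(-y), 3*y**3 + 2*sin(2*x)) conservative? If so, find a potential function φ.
No, ∇×F = (x + 9*y**2 - 9*z**2, -4*cos(2*x), -z - 3*cos(y)) ≠ 0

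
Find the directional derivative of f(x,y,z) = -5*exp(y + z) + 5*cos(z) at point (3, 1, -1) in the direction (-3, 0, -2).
10*sqrt(13)*(1 - sin(1))/13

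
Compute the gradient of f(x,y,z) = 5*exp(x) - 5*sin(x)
(5*exp(x) - 5*cos(x), 0, 0)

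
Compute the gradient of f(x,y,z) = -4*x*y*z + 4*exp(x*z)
(4*z*(-y + exp(x*z)), -4*x*z, 4*x*(-y + exp(x*z)))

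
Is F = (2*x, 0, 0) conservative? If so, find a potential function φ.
Yes, F is conservative. φ = x**2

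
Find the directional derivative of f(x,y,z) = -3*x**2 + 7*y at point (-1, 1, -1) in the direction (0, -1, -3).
-7*sqrt(10)/10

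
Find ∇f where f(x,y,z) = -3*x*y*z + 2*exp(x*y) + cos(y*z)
(y*(-3*z + 2*exp(x*y)), -3*x*z + 2*x*exp(x*y) - z*sin(y*z), -y*(3*x + sin(y*z)))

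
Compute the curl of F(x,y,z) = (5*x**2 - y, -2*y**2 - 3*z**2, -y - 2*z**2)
(6*z - 1, 0, 1)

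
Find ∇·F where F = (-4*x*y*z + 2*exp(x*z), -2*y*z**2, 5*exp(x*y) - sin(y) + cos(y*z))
-4*y*z - y*sin(y*z) - 2*z**2 + 2*z*exp(x*z)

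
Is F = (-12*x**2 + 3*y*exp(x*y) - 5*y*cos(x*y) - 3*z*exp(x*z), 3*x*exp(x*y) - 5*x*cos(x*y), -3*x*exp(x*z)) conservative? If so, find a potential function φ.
Yes, F is conservative. φ = -4*x**3 + 3*exp(x*y) - 3*exp(x*z) - 5*sin(x*y)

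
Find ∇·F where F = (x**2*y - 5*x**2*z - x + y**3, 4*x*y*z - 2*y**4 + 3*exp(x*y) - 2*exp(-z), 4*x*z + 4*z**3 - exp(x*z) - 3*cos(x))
2*x*y - 6*x*z + 3*x*exp(x*y) - x*exp(x*z) + 4*x - 8*y**3 + 12*z**2 - 1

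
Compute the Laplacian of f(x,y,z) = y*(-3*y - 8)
-6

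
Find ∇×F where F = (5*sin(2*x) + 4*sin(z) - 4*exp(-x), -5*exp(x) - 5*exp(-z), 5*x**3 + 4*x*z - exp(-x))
(-5*exp(-z), -15*x**2 - 4*z + 4*cos(z) - exp(-x), -5*exp(x))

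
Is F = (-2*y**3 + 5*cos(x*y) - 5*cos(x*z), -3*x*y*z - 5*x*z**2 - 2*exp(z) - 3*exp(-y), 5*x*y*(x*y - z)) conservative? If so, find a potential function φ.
No, ∇×F = (10*x**2*y + 3*x*y + 5*x*z + 2*exp(z), -10*x*y**2 + 5*x*sin(x*z) + 5*y*z, 5*x*sin(x*y) + 6*y**2 - 3*y*z - 5*z**2) ≠ 0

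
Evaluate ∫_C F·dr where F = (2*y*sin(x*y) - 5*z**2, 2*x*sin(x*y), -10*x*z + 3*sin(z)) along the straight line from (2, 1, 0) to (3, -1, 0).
2*cos(2) - 2*cos(3)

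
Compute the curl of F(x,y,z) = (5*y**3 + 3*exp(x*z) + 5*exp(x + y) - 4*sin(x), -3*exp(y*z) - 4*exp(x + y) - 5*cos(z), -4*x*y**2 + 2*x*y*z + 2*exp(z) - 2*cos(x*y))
(-8*x*y + 2*x*z + 2*x*sin(x*y) + 3*y*exp(y*z) - 5*sin(z), 3*x*exp(x*z) + 4*y**2 - 2*y*z - 2*y*sin(x*y), -15*y**2 - 9*exp(x + y))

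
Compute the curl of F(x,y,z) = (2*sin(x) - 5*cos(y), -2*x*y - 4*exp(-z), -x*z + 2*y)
(2 - 4*exp(-z), z, -2*y - 5*sin(y))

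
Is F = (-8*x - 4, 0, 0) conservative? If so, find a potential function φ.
Yes, F is conservative. φ = 4*x*(-x - 1)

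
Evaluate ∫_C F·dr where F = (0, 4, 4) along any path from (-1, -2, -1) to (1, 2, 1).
24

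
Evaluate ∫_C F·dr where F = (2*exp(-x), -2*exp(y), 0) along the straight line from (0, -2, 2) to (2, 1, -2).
2 - 2*E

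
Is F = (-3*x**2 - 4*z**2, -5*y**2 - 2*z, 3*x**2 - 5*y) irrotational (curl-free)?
No, ∇×F = (-3, -6*x - 8*z, 0)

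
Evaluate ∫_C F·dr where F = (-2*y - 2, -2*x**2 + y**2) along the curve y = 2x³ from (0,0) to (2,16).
19028/15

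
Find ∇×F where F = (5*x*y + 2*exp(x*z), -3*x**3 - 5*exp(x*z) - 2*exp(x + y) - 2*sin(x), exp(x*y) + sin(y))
(x*exp(x*y) + 5*x*exp(x*z) + cos(y), 2*x*exp(x*z) - y*exp(x*y), -9*x**2 - 5*x - 5*z*exp(x*z) - 2*exp(x + y) - 2*cos(x))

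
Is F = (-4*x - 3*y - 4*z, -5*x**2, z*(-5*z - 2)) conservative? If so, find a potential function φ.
No, ∇×F = (0, -4, 3 - 10*x) ≠ 0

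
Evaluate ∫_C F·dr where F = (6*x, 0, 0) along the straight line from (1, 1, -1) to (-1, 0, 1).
0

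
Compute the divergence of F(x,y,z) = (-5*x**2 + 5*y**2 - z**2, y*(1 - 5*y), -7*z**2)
-10*x - 10*y - 14*z + 1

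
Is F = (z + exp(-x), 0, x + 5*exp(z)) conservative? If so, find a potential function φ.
Yes, F is conservative. φ = x*z + 5*exp(z) - exp(-x)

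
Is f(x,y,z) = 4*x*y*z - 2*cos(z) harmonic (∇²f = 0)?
No, ∇²f = 2*cos(z)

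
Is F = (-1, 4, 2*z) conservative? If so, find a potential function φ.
Yes, F is conservative. φ = -x + 4*y + z**2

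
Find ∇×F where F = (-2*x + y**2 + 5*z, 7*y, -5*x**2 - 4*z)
(0, 10*x + 5, -2*y)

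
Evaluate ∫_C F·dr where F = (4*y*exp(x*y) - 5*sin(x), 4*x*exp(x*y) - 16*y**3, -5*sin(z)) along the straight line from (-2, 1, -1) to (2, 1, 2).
-5*cos(1) + 5*cos(2) + 8*sinh(2)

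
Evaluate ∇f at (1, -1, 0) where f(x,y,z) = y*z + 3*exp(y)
(0, 3*exp(-1), -1)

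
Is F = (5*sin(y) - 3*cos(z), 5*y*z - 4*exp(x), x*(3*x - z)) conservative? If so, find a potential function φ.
No, ∇×F = (-5*y, -6*x + z + 3*sin(z), -4*exp(x) - 5*cos(y)) ≠ 0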